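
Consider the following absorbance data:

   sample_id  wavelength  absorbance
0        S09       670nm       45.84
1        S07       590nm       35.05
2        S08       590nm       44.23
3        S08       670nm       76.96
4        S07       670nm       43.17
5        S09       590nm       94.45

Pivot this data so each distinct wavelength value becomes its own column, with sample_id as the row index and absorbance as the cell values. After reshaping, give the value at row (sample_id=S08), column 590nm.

Wide layout: rows indexed by sample_id, columns are the 2 distinct wavelength values (670nm, 590nm).
Cell (sample_id=S08, wavelength=590nm) draws from the long row where sample_id=S08 and wavelength=590nm, which has absorbance=44.23.

44.23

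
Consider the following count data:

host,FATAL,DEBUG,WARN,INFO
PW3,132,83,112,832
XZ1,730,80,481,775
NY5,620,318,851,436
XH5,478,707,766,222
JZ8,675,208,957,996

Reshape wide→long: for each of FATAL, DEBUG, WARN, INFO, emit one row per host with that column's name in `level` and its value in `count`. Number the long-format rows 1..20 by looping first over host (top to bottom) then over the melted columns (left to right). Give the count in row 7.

481

20 rows total (5 × 4). Row 7: index ⌊(7-1)/4⌋ = 1 into host → XZ1; (7-1) mod 4 = 2 into the melted columns → WARN.
So row 7 is (XZ1, WARN, 481); count = 481.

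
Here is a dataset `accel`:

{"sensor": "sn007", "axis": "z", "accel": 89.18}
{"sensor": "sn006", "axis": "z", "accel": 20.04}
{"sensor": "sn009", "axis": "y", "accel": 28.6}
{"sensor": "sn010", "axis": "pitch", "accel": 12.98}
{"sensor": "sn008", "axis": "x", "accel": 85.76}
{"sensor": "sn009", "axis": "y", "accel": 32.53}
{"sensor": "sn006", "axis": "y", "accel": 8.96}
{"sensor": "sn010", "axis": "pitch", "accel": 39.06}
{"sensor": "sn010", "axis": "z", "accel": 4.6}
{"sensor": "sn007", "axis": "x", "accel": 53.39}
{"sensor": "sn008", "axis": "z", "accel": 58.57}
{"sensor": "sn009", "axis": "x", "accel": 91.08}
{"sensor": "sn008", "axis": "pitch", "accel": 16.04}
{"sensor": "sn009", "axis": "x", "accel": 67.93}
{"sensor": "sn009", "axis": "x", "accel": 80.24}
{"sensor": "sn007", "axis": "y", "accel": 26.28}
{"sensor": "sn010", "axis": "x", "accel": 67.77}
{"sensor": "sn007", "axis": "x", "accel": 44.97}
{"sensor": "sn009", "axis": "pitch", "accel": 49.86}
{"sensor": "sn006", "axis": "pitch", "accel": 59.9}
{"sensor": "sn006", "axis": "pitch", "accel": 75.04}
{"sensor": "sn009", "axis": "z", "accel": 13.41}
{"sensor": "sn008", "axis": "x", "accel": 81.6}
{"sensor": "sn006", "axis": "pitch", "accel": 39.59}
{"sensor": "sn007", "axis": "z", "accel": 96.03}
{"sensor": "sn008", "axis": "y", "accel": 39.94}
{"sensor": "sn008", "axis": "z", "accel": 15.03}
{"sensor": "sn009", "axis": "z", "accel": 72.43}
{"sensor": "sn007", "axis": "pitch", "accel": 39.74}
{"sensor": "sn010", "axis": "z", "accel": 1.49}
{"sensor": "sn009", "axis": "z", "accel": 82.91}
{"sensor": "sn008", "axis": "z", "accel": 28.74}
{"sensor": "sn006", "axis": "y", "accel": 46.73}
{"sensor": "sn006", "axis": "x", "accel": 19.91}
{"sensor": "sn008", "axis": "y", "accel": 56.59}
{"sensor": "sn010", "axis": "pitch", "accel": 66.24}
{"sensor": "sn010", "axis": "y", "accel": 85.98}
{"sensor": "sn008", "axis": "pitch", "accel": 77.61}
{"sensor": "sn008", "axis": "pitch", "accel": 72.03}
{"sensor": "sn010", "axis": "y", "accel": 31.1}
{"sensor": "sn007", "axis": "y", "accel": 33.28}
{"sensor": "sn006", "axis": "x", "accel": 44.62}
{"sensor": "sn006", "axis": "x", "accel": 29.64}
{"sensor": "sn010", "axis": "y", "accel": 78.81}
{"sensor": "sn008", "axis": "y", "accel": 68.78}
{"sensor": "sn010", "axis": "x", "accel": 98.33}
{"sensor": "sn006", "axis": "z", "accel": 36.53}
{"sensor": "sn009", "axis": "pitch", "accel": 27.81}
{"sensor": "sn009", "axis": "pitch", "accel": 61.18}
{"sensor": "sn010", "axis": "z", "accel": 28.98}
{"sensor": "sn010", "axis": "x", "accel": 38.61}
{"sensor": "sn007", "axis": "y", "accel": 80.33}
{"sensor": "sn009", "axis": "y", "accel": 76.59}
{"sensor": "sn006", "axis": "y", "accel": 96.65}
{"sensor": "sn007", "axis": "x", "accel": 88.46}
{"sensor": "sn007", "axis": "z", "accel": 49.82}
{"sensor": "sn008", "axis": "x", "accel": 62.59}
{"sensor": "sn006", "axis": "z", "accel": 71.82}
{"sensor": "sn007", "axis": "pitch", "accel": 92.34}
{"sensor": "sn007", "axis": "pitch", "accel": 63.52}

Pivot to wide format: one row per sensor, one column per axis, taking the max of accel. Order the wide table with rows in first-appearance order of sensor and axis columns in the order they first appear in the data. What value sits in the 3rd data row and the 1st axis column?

With rows in first-appearance order of sensor, row 3 is sensor=sn009. axis columns in first-appearance order: z, y, pitch, x; column 1 is z.
Long rows with sensor=sn009, axis=z: max(13.41, 72.43, 82.91) = 82.91.

82.91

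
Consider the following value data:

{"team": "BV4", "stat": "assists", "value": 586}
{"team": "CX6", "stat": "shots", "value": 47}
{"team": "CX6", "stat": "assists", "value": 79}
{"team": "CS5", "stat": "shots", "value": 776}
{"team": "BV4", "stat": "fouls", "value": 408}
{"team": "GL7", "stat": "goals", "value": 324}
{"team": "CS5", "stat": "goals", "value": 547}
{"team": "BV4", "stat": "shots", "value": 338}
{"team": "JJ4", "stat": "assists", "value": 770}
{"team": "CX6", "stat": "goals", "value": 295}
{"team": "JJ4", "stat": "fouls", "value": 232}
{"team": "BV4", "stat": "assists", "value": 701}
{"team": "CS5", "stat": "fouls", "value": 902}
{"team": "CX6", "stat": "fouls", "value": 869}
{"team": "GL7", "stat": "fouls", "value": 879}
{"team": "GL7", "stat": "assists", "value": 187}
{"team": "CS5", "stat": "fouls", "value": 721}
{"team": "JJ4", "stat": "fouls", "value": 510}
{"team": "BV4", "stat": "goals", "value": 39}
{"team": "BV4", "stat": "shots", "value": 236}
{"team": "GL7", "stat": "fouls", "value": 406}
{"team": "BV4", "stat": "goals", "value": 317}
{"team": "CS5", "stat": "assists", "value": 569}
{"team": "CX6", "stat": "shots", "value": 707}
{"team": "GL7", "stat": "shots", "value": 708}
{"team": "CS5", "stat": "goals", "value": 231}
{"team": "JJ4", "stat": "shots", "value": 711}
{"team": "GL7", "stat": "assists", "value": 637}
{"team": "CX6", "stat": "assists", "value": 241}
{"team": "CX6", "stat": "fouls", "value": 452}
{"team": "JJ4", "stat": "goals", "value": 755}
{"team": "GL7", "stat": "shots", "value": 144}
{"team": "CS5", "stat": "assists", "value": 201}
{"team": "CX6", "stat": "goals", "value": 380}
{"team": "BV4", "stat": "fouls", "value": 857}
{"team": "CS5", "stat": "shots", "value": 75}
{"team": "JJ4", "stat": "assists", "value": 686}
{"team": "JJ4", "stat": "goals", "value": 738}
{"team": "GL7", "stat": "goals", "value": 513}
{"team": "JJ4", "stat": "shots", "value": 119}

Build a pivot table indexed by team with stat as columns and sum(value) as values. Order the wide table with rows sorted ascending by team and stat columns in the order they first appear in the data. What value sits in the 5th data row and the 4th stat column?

With rows sorted ascending by team, row 5 is team=JJ4. stat columns in first-appearance order: assists, shots, fouls, goals; column 4 is goals.
Long rows with team=JJ4, stat=goals: 755 + 738 = 1493.

1493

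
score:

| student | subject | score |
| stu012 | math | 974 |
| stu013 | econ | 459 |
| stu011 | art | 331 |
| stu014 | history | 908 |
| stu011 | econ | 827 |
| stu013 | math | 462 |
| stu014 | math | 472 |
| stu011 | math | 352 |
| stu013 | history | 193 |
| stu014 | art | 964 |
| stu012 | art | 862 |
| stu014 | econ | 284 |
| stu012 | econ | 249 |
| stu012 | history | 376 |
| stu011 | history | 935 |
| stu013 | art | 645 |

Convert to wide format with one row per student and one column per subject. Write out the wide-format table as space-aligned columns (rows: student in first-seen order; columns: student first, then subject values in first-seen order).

Columns: student plus the 4 distinct subject values (math, econ, art, history).
For example, row stu012 column math takes score=974 from the long row (stu012, math).

student  math  econ  art  history
stu012   974   249   862  376    
stu013   462   459   645  193    
stu011   352   827   331  935    
stu014   472   284   964  908    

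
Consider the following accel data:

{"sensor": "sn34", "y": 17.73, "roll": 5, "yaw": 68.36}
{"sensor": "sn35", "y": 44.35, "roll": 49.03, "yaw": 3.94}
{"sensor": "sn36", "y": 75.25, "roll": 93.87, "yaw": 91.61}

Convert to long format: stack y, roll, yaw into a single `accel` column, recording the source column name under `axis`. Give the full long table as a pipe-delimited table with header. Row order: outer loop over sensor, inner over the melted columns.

| sensor | axis | accel |
| sn34 | y | 17.73 |
| sn34 | roll | 5 |
| sn34 | yaw | 68.36 |
| sn35 | y | 44.35 |
| sn35 | roll | 49.03 |
| sn35 | yaw | 3.94 |
| sn36 | y | 75.25 |
| sn36 | roll | 93.87 |
| sn36 | yaw | 91.61 |

Each (sensor, column) pair becomes one row: 3 × 3 = 9 rows.
For example, (sn34, y) → accel=17.73.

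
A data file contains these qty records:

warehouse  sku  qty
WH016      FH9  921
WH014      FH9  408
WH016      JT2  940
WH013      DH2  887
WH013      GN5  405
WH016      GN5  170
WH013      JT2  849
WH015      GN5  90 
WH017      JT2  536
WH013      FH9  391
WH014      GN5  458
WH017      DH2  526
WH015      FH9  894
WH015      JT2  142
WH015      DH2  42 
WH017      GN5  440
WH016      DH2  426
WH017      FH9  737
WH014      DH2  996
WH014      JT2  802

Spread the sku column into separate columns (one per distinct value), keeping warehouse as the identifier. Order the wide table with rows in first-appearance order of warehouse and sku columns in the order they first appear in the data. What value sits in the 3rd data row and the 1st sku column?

With rows in first-appearance order of warehouse, row 3 is warehouse=WH013. sku columns in first-appearance order: FH9, JT2, DH2, GN5; column 1 is FH9.
Long rows with warehouse=WH013, sku=FH9: qty = 391.

391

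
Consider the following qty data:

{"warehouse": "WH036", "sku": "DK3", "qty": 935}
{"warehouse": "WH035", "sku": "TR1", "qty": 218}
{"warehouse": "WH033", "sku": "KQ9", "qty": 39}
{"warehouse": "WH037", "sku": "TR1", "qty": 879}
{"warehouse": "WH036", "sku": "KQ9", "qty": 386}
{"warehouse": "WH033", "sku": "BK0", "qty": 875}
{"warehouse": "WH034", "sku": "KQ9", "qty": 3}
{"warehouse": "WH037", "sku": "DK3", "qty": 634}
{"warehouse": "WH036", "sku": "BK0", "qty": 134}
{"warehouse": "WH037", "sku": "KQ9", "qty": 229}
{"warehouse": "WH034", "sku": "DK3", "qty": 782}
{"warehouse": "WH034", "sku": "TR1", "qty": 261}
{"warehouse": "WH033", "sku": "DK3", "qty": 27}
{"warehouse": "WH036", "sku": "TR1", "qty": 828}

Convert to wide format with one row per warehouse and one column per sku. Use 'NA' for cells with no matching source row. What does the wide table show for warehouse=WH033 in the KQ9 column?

39

The long row with warehouse=WH033, sku=KQ9 has qty=39.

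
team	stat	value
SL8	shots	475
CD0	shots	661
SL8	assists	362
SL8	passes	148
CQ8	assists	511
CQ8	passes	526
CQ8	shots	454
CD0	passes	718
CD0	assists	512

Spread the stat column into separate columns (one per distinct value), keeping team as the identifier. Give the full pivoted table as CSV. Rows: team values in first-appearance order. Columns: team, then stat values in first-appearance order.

team,shots,assists,passes
SL8,475,362,148
CD0,661,512,718
CQ8,454,511,526

Columns: team plus the 3 distinct stat values (shots, assists, passes).
For example, row SL8 column shots takes value=475 from the long row (SL8, shots).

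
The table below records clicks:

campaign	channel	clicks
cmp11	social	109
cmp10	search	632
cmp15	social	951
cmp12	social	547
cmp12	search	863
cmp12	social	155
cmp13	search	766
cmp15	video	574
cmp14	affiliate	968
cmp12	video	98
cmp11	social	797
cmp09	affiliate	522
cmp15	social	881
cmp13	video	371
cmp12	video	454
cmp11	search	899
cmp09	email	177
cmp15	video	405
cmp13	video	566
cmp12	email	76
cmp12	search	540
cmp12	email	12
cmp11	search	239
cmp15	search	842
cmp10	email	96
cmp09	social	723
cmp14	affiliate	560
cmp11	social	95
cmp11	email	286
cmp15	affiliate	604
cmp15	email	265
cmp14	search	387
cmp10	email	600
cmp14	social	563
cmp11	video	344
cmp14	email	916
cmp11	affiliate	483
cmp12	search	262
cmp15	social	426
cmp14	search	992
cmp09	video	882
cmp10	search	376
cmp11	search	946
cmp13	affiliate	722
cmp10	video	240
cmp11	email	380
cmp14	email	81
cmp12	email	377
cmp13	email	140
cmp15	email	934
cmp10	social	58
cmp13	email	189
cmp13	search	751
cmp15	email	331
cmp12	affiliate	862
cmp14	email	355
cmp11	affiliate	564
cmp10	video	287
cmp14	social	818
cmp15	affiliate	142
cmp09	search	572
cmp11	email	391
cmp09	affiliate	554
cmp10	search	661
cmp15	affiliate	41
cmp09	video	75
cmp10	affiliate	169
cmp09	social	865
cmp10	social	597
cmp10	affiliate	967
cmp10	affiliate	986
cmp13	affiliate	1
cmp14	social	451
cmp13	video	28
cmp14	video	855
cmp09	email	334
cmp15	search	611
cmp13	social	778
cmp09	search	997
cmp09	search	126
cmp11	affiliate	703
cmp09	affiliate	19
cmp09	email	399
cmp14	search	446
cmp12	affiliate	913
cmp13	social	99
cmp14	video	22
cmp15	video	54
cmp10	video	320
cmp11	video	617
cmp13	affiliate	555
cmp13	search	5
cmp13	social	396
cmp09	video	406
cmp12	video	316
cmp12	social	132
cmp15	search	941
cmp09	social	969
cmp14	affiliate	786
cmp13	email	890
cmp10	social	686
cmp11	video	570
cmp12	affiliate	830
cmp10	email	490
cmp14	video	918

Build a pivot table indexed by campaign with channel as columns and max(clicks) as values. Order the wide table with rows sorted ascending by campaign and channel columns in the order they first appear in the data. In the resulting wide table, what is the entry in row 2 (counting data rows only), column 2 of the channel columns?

With rows sorted ascending by campaign, row 2 is campaign=cmp10. channel columns in first-appearance order: social, search, video, affiliate, email; column 2 is search.
Long rows with campaign=cmp10, channel=search: max(632, 376, 661) = 661.

661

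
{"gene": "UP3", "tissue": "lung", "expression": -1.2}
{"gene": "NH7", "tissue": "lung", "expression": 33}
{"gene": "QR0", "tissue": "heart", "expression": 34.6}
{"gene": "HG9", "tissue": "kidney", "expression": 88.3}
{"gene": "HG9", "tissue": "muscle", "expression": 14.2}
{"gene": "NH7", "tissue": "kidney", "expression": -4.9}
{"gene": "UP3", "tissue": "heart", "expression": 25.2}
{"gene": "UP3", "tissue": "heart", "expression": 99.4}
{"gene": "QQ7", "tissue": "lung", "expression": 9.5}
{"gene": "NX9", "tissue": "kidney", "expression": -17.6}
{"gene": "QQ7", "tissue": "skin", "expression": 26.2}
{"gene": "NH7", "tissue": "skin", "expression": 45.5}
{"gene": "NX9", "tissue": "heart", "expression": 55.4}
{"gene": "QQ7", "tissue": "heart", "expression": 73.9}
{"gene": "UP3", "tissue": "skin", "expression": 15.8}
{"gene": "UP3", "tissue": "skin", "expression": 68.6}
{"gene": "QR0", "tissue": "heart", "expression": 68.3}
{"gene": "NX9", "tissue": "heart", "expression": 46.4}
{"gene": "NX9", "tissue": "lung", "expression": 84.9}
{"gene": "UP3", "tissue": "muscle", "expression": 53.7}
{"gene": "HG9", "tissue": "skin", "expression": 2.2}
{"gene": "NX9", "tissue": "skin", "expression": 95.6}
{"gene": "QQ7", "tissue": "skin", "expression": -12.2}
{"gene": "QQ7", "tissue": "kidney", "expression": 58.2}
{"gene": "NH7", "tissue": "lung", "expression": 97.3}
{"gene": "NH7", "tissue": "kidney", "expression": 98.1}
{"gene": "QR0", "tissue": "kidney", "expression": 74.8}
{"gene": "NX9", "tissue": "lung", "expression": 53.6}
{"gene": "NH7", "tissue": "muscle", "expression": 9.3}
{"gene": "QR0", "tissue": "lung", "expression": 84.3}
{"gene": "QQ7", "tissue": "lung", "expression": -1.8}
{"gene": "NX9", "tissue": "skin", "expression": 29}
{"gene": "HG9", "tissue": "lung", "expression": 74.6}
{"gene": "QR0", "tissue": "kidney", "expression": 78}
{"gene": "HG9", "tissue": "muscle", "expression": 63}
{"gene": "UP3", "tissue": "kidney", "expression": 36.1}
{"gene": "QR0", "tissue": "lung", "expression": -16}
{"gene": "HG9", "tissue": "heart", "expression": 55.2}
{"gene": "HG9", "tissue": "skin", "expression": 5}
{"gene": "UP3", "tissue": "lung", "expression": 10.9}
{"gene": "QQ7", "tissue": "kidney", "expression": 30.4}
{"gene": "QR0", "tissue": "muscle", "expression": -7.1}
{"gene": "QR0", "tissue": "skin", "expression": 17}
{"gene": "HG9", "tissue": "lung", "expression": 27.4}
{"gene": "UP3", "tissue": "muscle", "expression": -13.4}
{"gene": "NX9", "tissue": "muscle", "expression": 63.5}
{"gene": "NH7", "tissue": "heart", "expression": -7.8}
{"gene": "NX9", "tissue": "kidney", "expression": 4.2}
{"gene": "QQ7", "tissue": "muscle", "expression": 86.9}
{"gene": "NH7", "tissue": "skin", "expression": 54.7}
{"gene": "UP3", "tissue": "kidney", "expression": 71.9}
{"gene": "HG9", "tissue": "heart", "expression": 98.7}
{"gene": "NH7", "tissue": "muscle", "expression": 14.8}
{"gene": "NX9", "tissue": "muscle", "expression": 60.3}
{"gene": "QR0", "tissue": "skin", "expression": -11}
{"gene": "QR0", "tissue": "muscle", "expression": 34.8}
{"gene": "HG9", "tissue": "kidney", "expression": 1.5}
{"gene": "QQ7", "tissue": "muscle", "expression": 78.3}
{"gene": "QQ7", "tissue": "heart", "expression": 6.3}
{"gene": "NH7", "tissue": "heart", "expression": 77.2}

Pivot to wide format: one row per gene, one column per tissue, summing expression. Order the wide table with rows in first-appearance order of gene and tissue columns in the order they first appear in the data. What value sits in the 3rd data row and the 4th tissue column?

27.7

With rows in first-appearance order of gene, row 3 is gene=QR0. tissue columns in first-appearance order: lung, heart, kidney, muscle, skin; column 4 is muscle.
Long rows with gene=QR0, tissue=muscle: -7.1 + 34.8 = 27.7.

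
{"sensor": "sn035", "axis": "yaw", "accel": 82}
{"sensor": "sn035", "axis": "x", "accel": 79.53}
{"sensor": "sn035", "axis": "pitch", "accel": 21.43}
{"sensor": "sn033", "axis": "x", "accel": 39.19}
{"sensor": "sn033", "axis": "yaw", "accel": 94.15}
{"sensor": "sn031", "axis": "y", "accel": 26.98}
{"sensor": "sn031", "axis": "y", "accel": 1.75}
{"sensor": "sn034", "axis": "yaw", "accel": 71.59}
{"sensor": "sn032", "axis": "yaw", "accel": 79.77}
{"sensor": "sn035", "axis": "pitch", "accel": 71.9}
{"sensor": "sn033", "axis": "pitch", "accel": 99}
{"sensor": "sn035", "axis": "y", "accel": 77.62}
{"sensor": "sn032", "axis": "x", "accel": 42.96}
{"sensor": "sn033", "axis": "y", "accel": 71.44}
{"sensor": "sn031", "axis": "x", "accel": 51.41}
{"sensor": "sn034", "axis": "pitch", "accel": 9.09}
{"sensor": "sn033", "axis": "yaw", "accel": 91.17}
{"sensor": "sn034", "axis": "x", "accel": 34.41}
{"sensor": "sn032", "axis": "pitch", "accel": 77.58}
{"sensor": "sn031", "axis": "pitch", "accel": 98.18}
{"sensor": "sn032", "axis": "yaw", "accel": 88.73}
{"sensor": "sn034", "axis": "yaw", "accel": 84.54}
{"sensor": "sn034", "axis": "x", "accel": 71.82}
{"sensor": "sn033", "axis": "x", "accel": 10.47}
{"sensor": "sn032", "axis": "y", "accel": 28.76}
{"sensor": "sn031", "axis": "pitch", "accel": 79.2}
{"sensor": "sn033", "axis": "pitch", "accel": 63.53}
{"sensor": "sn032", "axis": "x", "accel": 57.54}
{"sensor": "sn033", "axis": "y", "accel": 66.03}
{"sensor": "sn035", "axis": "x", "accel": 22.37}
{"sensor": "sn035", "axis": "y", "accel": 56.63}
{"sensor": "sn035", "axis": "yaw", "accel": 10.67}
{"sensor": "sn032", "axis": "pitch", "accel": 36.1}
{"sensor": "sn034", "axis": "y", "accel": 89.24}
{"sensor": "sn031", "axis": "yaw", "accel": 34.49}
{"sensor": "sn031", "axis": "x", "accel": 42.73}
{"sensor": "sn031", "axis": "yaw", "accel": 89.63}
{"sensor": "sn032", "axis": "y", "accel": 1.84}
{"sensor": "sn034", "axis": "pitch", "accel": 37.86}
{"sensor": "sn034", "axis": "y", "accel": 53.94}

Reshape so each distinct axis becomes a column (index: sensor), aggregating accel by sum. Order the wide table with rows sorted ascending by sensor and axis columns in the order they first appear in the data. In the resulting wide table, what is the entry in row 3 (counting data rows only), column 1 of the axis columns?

185.32

With rows sorted ascending by sensor, row 3 is sensor=sn033. axis columns in first-appearance order: yaw, x, pitch, y; column 1 is yaw.
Long rows with sensor=sn033, axis=yaw: 94.15 + 91.17 = 185.32.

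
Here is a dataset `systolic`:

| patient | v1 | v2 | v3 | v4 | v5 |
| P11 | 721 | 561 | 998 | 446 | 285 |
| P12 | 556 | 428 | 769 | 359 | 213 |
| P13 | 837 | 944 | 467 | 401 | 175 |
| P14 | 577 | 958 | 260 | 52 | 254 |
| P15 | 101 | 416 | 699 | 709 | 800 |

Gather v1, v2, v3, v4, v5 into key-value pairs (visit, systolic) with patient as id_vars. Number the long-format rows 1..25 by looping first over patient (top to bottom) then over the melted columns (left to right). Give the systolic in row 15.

25 rows total (5 × 5). Row 15: index ⌊(15-1)/5⌋ = 2 into patient → P13; (15-1) mod 5 = 4 into the melted columns → v5.
So row 15 is (P13, v5, 175); systolic = 175.

175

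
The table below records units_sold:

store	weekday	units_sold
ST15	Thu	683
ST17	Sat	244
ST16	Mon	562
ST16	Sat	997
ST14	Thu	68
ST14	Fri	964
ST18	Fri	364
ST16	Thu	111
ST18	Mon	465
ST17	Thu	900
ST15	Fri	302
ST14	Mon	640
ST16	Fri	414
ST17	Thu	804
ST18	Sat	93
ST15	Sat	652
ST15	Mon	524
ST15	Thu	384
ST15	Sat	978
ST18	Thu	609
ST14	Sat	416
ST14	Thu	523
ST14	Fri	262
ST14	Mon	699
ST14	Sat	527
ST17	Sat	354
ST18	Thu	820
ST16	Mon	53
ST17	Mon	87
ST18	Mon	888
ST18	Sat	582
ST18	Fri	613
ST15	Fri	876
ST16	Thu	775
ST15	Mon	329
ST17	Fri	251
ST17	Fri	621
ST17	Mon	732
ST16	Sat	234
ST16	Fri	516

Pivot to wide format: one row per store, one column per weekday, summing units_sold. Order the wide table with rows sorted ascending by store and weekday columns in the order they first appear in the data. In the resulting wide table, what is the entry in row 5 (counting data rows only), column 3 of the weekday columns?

1353

With rows sorted ascending by store, row 5 is store=ST18. weekday columns in first-appearance order: Thu, Sat, Mon, Fri; column 3 is Mon.
Long rows with store=ST18, weekday=Mon: 465 + 888 = 1353.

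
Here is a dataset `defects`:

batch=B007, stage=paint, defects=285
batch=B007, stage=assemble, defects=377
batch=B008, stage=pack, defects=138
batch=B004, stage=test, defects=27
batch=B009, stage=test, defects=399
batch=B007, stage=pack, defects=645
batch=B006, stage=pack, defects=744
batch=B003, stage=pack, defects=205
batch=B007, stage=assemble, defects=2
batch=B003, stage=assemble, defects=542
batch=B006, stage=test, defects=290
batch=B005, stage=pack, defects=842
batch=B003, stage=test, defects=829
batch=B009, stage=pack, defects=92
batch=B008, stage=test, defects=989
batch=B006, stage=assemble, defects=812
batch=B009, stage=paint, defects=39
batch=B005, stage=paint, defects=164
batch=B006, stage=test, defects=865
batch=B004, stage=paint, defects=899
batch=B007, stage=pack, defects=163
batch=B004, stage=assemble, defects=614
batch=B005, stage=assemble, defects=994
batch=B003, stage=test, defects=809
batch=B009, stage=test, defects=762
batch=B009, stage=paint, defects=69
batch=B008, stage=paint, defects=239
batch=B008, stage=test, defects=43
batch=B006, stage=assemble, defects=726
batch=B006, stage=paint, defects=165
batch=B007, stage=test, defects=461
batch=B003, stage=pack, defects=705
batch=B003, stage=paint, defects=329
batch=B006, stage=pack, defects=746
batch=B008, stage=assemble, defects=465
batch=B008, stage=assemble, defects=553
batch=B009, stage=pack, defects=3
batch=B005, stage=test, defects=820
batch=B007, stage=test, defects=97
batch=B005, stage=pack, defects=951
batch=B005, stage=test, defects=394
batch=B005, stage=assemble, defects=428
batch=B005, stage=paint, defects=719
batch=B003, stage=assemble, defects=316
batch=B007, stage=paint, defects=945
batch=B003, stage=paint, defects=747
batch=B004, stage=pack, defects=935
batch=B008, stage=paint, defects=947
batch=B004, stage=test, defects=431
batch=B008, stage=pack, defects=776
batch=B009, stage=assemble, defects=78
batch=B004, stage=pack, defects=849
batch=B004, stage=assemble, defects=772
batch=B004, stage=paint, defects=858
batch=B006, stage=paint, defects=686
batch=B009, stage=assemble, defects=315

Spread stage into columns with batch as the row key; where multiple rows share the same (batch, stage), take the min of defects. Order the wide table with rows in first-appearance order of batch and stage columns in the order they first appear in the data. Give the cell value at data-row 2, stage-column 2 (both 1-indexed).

With rows in first-appearance order of batch, row 2 is batch=B008. stage columns in first-appearance order: paint, assemble, pack, test; column 2 is assemble.
Long rows with batch=B008, stage=assemble: min(465, 553) = 465.

465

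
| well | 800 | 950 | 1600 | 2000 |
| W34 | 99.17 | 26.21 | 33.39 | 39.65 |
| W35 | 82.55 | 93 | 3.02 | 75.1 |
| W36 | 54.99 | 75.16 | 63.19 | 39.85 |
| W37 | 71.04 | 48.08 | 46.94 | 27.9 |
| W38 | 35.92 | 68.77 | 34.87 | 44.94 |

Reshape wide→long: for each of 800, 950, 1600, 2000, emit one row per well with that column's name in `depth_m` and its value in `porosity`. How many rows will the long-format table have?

20

5 well values × 4 melted columns = 20 rows.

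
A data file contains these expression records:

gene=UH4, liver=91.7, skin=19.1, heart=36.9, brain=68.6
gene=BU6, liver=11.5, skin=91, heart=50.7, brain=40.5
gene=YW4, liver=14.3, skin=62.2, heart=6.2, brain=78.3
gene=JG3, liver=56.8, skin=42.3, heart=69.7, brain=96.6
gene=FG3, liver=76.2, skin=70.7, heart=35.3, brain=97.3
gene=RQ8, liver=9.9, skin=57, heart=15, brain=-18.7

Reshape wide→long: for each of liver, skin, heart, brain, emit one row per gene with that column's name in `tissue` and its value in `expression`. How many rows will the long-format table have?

6 gene values × 4 melted columns = 24 rows.

24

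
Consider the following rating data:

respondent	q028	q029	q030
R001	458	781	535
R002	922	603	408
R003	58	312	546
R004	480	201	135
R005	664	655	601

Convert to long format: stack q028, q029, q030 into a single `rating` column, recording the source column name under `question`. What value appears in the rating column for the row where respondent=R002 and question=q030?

408

Unpivoting turns each (respondent, wide-column) pair into one long row.
The wide cell at row R002, column q030 holds 408, so the long row (R002, q030) has rating=408.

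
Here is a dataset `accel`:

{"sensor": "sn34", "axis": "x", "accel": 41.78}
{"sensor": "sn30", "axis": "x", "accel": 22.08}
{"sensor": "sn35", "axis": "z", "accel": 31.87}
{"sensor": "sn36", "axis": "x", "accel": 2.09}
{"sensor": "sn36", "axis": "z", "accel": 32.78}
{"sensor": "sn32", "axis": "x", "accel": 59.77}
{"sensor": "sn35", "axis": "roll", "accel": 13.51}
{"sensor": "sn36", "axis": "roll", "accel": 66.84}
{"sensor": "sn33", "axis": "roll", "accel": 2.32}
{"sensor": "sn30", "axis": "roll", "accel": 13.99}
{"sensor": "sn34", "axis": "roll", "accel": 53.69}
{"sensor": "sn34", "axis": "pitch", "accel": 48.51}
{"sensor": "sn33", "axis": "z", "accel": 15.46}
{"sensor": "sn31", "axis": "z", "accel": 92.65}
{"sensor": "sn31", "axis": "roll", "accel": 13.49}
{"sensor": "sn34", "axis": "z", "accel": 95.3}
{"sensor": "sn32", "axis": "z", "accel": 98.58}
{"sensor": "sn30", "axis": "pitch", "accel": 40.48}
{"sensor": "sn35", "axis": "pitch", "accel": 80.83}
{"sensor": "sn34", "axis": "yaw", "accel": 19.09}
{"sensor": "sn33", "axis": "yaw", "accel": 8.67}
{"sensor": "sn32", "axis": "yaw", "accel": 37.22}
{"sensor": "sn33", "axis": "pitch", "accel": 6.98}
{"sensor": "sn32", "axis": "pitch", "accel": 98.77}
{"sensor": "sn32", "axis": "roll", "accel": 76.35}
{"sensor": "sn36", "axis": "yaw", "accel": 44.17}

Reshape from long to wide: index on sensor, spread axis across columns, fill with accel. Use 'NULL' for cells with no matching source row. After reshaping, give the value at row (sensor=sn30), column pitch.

The long row with sensor=sn30, axis=pitch has accel=40.48.

40.48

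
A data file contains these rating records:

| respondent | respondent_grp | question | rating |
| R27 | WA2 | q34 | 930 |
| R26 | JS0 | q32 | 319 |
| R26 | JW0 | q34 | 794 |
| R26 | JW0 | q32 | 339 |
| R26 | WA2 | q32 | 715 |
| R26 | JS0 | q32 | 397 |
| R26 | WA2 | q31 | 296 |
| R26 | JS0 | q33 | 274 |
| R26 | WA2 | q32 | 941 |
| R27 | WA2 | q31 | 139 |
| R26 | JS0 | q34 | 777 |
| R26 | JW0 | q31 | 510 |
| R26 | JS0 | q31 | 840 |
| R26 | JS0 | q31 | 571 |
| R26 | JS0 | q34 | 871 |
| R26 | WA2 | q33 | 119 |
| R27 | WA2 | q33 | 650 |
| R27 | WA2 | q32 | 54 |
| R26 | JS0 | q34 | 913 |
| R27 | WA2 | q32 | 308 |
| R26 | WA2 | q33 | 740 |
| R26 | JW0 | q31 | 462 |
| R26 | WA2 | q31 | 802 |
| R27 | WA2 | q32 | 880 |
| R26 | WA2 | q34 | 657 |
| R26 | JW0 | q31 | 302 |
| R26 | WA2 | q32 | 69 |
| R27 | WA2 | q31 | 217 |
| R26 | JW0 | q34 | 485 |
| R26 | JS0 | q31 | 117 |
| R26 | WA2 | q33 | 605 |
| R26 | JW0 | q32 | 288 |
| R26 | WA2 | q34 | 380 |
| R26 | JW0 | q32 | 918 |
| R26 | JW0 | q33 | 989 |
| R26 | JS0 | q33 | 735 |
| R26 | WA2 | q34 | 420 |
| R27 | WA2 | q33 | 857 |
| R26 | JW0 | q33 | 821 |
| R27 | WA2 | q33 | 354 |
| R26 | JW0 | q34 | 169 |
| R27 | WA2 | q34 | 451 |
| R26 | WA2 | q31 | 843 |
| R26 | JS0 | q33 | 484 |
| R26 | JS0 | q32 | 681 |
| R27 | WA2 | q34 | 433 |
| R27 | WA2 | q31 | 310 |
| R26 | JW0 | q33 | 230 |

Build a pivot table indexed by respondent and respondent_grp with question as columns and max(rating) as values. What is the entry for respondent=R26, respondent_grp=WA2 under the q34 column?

Rows with respondent=R26, respondent_grp=WA2 and question=q34: rating values are 657, 380, 420.
max(657, 380, 420) = 657.

657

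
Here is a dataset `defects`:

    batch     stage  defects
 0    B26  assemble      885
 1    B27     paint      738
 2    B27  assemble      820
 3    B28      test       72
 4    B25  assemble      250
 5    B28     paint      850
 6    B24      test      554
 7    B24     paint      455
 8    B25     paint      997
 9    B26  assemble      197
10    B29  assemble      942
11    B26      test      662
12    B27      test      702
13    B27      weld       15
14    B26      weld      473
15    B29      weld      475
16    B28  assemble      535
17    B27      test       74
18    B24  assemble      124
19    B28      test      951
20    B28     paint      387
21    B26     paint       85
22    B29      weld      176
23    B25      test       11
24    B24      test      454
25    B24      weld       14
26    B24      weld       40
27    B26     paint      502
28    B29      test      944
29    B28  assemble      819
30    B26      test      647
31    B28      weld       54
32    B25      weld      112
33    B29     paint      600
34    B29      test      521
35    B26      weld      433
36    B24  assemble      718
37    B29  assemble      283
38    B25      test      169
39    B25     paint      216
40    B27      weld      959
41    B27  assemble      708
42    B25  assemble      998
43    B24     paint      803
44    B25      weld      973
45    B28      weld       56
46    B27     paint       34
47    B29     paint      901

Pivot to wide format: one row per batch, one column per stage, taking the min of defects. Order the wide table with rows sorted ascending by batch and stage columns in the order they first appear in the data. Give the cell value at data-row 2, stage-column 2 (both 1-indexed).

216

With rows sorted ascending by batch, row 2 is batch=B25. stage columns in first-appearance order: assemble, paint, test, weld; column 2 is paint.
Long rows with batch=B25, stage=paint: min(997, 216) = 216.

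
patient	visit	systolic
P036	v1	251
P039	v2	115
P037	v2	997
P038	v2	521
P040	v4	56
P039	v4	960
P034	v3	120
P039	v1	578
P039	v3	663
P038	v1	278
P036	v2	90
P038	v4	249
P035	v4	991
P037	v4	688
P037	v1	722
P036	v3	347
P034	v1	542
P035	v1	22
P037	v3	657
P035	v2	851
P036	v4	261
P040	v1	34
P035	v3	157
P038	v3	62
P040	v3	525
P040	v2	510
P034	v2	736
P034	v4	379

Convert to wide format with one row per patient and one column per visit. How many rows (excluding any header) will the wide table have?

7 distinct patient values → 7 rows.

7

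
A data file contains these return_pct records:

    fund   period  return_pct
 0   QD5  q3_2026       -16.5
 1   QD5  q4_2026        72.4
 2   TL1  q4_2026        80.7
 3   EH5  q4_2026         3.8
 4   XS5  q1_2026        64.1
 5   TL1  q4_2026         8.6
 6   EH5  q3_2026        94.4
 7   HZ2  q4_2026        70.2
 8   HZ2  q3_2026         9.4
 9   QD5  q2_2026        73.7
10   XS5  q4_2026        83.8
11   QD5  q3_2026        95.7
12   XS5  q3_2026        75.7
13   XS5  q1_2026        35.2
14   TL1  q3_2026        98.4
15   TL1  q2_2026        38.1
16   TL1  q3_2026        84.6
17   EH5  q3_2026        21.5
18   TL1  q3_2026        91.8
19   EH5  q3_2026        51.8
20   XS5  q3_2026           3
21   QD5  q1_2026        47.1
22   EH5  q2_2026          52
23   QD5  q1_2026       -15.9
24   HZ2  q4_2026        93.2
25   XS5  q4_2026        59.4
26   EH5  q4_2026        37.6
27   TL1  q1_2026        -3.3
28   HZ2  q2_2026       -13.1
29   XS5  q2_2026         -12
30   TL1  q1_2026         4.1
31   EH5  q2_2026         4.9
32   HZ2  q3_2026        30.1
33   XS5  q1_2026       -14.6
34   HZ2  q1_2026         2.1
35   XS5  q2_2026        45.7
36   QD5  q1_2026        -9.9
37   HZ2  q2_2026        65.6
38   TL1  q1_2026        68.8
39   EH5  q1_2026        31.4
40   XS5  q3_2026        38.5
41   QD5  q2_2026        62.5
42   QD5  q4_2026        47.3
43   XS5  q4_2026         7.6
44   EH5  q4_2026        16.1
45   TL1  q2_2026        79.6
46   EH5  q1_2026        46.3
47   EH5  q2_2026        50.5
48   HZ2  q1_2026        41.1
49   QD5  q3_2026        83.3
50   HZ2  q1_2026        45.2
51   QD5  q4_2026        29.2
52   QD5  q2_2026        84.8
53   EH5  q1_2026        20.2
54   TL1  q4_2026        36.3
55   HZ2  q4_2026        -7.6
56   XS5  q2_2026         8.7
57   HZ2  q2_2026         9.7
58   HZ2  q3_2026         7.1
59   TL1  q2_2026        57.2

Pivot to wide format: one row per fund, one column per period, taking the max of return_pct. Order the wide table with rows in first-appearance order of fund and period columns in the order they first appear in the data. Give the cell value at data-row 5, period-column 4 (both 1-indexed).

With rows in first-appearance order of fund, row 5 is fund=HZ2. period columns in first-appearance order: q3_2026, q4_2026, q1_2026, q2_2026; column 4 is q2_2026.
Long rows with fund=HZ2, period=q2_2026: max(-13.1, 65.6, 9.7) = 65.6.

65.6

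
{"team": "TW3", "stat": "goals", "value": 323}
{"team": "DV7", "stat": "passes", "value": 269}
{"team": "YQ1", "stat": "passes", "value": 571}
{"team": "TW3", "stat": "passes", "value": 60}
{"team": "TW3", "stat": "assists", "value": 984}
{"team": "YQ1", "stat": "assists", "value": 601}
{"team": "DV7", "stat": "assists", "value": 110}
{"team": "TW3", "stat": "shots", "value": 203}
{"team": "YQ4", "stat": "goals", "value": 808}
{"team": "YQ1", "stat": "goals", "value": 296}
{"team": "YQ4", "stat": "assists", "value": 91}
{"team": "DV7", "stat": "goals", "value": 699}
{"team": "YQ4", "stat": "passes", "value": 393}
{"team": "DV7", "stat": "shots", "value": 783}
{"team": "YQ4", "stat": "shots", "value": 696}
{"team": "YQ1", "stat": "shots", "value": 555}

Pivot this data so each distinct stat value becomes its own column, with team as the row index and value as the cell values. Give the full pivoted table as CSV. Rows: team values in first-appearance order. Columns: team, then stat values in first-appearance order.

team,goals,passes,assists,shots
TW3,323,60,984,203
DV7,699,269,110,783
YQ1,296,571,601,555
YQ4,808,393,91,696

Columns: team plus the 4 distinct stat values (goals, passes, assists, shots).
For example, row TW3 column goals takes value=323 from the long row (TW3, goals).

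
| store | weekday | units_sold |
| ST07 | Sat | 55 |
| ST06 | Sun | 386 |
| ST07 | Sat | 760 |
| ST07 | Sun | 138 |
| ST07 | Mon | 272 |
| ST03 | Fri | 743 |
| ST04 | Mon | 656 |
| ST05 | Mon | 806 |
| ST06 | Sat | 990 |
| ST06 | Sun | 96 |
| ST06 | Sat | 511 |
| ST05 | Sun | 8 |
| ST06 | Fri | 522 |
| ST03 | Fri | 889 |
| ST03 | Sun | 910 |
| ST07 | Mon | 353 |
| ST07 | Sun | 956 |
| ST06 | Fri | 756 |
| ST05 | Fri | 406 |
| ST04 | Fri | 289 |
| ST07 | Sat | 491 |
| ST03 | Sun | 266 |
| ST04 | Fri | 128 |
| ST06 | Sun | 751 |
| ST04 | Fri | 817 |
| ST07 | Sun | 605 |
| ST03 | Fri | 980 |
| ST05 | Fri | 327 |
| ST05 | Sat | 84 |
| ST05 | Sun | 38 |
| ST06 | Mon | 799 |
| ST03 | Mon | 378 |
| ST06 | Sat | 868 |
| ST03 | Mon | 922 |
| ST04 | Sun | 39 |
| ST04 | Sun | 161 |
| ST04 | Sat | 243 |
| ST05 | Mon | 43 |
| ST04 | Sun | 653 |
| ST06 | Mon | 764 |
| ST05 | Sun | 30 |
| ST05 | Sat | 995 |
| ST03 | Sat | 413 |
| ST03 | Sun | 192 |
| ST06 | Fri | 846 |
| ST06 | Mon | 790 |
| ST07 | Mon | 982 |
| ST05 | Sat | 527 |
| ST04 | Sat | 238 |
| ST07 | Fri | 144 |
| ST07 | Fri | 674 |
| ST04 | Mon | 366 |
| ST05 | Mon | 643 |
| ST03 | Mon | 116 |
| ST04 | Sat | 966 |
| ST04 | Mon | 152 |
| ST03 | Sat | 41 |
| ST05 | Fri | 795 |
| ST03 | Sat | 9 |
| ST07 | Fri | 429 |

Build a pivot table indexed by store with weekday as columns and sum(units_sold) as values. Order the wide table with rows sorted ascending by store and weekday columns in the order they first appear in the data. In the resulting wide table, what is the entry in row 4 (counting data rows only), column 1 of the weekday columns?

With rows sorted ascending by store, row 4 is store=ST06. weekday columns in first-appearance order: Sat, Sun, Mon, Fri; column 1 is Sat.
Long rows with store=ST06, weekday=Sat: 990 + 511 + 868 = 2369.

2369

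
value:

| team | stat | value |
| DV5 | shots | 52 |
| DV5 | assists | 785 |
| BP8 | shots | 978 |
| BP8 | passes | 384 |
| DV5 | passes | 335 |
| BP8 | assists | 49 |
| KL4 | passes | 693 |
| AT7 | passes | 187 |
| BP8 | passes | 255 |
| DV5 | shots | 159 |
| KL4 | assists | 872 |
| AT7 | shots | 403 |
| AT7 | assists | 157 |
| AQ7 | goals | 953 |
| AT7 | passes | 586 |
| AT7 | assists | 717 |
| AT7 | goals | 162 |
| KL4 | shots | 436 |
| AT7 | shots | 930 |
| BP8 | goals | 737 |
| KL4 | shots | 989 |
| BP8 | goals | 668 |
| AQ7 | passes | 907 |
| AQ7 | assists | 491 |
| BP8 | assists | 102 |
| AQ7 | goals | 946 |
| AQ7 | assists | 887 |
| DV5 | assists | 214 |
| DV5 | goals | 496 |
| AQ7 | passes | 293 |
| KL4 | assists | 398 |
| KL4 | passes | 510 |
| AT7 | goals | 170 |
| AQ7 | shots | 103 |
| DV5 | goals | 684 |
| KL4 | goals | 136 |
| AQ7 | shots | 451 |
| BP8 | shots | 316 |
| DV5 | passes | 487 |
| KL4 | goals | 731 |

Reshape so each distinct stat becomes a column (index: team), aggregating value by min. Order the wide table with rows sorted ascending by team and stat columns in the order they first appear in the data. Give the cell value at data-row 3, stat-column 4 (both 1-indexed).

With rows sorted ascending by team, row 3 is team=BP8. stat columns in first-appearance order: shots, assists, passes, goals; column 4 is goals.
Long rows with team=BP8, stat=goals: min(737, 668) = 668.

668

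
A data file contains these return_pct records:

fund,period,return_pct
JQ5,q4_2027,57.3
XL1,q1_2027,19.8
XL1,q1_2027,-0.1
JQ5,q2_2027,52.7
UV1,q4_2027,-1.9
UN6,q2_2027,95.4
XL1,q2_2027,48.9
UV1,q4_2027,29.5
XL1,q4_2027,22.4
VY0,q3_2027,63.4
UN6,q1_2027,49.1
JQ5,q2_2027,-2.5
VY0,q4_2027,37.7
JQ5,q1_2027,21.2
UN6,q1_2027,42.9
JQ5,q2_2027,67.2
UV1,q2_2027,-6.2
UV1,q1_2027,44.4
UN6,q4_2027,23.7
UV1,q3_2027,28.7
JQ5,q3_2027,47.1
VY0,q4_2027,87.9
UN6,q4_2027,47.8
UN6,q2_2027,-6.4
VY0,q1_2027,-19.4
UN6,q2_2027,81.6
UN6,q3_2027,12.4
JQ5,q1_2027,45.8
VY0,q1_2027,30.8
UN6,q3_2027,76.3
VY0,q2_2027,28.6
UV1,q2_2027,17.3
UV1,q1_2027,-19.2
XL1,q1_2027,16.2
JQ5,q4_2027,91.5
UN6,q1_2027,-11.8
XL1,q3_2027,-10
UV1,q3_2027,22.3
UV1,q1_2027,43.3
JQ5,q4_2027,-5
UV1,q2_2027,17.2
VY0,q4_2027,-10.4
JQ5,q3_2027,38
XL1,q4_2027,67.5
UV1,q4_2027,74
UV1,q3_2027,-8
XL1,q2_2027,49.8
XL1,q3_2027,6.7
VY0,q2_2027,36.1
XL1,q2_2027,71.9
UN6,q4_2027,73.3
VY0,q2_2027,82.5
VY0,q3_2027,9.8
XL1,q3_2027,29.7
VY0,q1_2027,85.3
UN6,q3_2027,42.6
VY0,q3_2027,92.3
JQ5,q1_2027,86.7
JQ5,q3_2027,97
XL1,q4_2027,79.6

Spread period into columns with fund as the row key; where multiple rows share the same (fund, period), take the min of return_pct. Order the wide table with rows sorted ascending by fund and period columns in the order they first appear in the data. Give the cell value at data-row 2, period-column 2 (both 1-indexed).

-11.8

With rows sorted ascending by fund, row 2 is fund=UN6. period columns in first-appearance order: q4_2027, q1_2027, q2_2027, q3_2027; column 2 is q1_2027.
Long rows with fund=UN6, period=q1_2027: min(49.1, 42.9, -11.8) = -11.8.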